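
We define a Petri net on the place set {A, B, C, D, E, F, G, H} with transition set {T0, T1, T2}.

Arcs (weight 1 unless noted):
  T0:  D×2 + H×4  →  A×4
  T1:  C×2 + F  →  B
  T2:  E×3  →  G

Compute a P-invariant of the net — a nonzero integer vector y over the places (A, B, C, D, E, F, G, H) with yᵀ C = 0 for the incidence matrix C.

Incidence matrix C (rows=places, cols=transitions):
       T0   T1   T2
    A   4    0    0
    B   0    1    0
    C   0   -2    0
    D  -2    0    0
    E   0    0   -3
    F   0   -1    0
    G   0    0    1
    H  -4    0    0

Candidate y = [0, 2, 1, 0, 0, 0, 0, 0]; check y·C column-wise:
  col T0: 0·4 + 2·0 + 1·0 + 0·-2 + 0·-4 = 0
  col T1: 2·1 + 1·-2 + 0·-1 = 0
  col T2: 2·0 + 1·0 + 0·-3 + 0·1 = 0

y = (A:0, B:2, C:1, D:0, E:0, F:0, G:0, H:0)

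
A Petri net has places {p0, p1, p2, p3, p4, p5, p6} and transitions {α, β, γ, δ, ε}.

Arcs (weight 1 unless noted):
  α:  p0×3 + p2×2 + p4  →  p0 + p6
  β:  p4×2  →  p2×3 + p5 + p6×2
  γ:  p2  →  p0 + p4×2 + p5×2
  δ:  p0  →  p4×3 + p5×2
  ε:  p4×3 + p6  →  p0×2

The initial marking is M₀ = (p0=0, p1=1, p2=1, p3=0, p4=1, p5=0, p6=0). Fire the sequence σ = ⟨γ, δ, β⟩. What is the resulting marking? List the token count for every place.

(p0=0, p1=1, p2=3, p3=0, p4=4, p5=5, p6=2)

step 1: fire γ:  (p0=0, p1=1, p2=1, p3=0, p4=1, p5=0, p6=0) → (p0=1, p1=1, p2=0, p3=0, p4=3, p5=2, p6=0)
step 2: fire δ:  (p0=1, p1=1, p2=0, p3=0, p4=3, p5=2, p6=0) → (p0=0, p1=1, p2=0, p3=0, p4=6, p5=4, p6=0)
step 3: fire β:  (p0=0, p1=1, p2=0, p3=0, p4=6, p5=4, p6=0) → (p0=0, p1=1, p2=3, p3=0, p4=4, p5=5, p6=2)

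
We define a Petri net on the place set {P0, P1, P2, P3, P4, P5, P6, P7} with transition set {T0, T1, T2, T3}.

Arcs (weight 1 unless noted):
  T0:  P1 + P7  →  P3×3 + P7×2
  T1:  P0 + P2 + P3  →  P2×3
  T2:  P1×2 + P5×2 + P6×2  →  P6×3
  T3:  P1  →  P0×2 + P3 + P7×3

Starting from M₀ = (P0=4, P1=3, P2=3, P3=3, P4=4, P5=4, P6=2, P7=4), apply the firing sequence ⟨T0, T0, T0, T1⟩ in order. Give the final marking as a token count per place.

(P0=3, P1=0, P2=5, P3=11, P4=4, P5=4, P6=2, P7=7)

step 1: fire T0:  (P0=4, P1=3, P2=3, P3=3, P4=4, P5=4, P6=2, P7=4) → (P0=4, P1=2, P2=3, P3=6, P4=4, P5=4, P6=2, P7=5)
step 2: fire T0:  (P0=4, P1=2, P2=3, P3=6, P4=4, P5=4, P6=2, P7=5) → (P0=4, P1=1, P2=3, P3=9, P4=4, P5=4, P6=2, P7=6)
step 3: fire T0:  (P0=4, P1=1, P2=3, P3=9, P4=4, P5=4, P6=2, P7=6) → (P0=4, P1=0, P2=3, P3=12, P4=4, P5=4, P6=2, P7=7)
step 4: fire T1:  (P0=4, P1=0, P2=3, P3=12, P4=4, P5=4, P6=2, P7=7) → (P0=3, P1=0, P2=5, P3=11, P4=4, P5=4, P6=2, P7=7)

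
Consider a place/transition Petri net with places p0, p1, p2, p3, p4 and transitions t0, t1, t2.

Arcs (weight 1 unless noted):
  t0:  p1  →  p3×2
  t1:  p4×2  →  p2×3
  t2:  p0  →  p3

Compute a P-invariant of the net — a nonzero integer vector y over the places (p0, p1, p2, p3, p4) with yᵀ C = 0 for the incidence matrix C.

y = (p0:1, p1:2, p2:0, p3:1, p4:0)

Incidence matrix C (rows=places, cols=transitions):
       t0   t1   t2
   p0   0    0   -1
   p1  -1    0    0
   p2   0    3    0
   p3   2    0    1
   p4   0   -2    0

Candidate y = [1, 2, 0, 1, 0]; check y·C column-wise:
  col t0: 1·0 + 2·-1 + 1·2 = 0
  col t1: 1·0 + 2·0 + 0·3 + 1·0 + 0·-2 = 0
  col t2: 1·-1 + 2·0 + 1·1 = 0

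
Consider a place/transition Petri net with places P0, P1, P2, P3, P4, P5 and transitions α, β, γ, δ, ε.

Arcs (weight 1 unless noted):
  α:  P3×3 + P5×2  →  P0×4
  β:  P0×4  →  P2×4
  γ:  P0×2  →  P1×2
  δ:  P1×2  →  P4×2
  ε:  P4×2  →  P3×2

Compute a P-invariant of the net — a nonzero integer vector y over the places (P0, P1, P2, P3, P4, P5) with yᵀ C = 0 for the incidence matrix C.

Incidence matrix C (rows=places, cols=transitions):
        α    β    γ    δ    ε
   P0   4   -4   -2    0    0
   P1   0    0    2   -2    0
   P2   0    4    0    0    0
   P3  -3    0    0    0    2
   P4   0    0    0    2   -2
   P5  -2    0    0    0    0

Candidate y = [2, 2, 2, 2, 2, 1]; check y·C column-wise:
  col α: 2·4 + 2·0 + 2·0 + 2·-3 + 2·0 + 1·-2 = 0
  col β: 2·-4 + 2·0 + 2·4 + 2·0 + 2·0 + 1·0 = 0
  col γ: 2·-2 + 2·2 + 2·0 + 2·0 + 2·0 + 1·0 = 0
  col δ: 2·0 + 2·-2 + 2·0 + 2·0 + 2·2 + 1·0 = 0
  col ε: 2·0 + 2·0 + 2·0 + 2·2 + 2·-2 + 1·0 = 0

y = (P0:2, P1:2, P2:2, P3:2, P4:2, P5:1)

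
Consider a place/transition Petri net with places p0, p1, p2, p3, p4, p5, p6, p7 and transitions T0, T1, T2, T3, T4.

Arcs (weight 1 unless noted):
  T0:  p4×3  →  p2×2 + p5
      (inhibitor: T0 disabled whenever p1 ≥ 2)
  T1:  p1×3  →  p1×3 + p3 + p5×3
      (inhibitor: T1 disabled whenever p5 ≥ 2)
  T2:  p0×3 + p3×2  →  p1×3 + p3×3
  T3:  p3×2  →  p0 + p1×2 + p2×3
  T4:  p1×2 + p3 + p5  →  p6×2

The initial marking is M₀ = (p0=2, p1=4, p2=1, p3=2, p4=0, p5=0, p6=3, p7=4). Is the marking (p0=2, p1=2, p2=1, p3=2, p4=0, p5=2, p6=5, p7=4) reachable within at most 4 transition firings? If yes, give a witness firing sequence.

step 1: fire T1:  (p0=2, p1=4, p2=1, p3=2, p4=0, p5=0, p6=3, p7=4) → (p0=2, p1=4, p2=1, p3=3, p4=0, p5=3, p6=3, p7=4)
step 2: fire T4:  (p0=2, p1=4, p2=1, p3=3, p4=0, p5=3, p6=3, p7=4) → (p0=2, p1=2, p2=1, p3=2, p4=0, p5=2, p6=5, p7=4)

YES — reachable via ⟨T1, T4⟩ (2 firings)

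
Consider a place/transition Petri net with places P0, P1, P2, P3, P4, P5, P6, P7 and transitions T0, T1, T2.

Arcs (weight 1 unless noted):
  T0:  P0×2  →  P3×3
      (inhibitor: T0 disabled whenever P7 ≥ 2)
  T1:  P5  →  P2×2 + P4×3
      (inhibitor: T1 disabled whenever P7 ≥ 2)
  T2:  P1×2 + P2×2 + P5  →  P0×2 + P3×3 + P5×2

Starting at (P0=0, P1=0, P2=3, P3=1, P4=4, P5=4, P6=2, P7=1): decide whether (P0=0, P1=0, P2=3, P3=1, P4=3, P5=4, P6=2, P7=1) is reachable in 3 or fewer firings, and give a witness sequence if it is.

NO — not reachable within 3 firings

depth 0: 1 marking
depth 1: 2 markings reached so far
depth 2: 3 markings reached so far
depth 3: 4 markings reached so far
target is not among the 4 markings reachable within 3 steps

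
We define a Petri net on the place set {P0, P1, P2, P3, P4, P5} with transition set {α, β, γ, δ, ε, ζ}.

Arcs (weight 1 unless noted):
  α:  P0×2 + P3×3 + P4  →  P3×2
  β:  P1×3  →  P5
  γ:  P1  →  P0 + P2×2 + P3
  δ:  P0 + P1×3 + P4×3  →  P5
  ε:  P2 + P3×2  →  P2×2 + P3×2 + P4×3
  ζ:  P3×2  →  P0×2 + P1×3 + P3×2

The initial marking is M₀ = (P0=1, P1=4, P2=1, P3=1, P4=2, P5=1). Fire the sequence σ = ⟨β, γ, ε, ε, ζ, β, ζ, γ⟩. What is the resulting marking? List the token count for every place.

step 1: fire β:  (P0=1, P1=4, P2=1, P3=1, P4=2, P5=1) → (P0=1, P1=1, P2=1, P3=1, P4=2, P5=2)
step 2: fire γ:  (P0=1, P1=1, P2=1, P3=1, P4=2, P5=2) → (P0=2, P1=0, P2=3, P3=2, P4=2, P5=2)
step 3: fire ε:  (P0=2, P1=0, P2=3, P3=2, P4=2, P5=2) → (P0=2, P1=0, P2=4, P3=2, P4=5, P5=2)
step 4: fire ε:  (P0=2, P1=0, P2=4, P3=2, P4=5, P5=2) → (P0=2, P1=0, P2=5, P3=2, P4=8, P5=2)
step 5: fire ζ:  (P0=2, P1=0, P2=5, P3=2, P4=8, P5=2) → (P0=4, P1=3, P2=5, P3=2, P4=8, P5=2)
step 6: fire β:  (P0=4, P1=3, P2=5, P3=2, P4=8, P5=2) → (P0=4, P1=0, P2=5, P3=2, P4=8, P5=3)
step 7: fire ζ:  (P0=4, P1=0, P2=5, P3=2, P4=8, P5=3) → (P0=6, P1=3, P2=5, P3=2, P4=8, P5=3)
step 8: fire γ:  (P0=6, P1=3, P2=5, P3=2, P4=8, P5=3) → (P0=7, P1=2, P2=7, P3=3, P4=8, P5=3)

(P0=7, P1=2, P2=7, P3=3, P4=8, P5=3)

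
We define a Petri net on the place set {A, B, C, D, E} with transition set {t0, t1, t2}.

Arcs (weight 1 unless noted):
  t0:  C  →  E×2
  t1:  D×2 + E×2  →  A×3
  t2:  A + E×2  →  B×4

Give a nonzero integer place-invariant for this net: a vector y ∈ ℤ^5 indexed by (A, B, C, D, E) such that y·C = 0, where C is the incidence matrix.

Incidence matrix C (rows=places, cols=transitions):
       t0   t1   t2
    A   0    3   -1
    B   0    0    4
    C  -1    0    0
    D   0   -2    0
    E   2   -2   -2

Candidate y = [4, 1, 0, 6, 0]; check y·C column-wise:
  col t0: 4·0 + 1·0 + 0·-1 + 6·0 + 0·2 = 0
  col t1: 4·3 + 1·0 + 6·-2 + 0·-2 = 0
  col t2: 4·-1 + 1·4 + 6·0 + 0·-2 = 0

y = (A:4, B:1, C:0, D:6, E:0)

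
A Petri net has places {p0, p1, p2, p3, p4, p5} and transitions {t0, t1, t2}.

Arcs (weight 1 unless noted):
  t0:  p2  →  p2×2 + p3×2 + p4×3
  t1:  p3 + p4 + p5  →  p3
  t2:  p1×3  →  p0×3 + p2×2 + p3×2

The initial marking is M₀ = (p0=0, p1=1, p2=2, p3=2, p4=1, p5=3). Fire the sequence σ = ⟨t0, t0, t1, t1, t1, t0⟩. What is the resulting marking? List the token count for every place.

(p0=0, p1=1, p2=5, p3=8, p4=7, p5=0)

step 1: fire t0:  (p0=0, p1=1, p2=2, p3=2, p4=1, p5=3) → (p0=0, p1=1, p2=3, p3=4, p4=4, p5=3)
step 2: fire t0:  (p0=0, p1=1, p2=3, p3=4, p4=4, p5=3) → (p0=0, p1=1, p2=4, p3=6, p4=7, p5=3)
step 3: fire t1:  (p0=0, p1=1, p2=4, p3=6, p4=7, p5=3) → (p0=0, p1=1, p2=4, p3=6, p4=6, p5=2)
step 4: fire t1:  (p0=0, p1=1, p2=4, p3=6, p4=6, p5=2) → (p0=0, p1=1, p2=4, p3=6, p4=5, p5=1)
step 5: fire t1:  (p0=0, p1=1, p2=4, p3=6, p4=5, p5=1) → (p0=0, p1=1, p2=4, p3=6, p4=4, p5=0)
step 6: fire t0:  (p0=0, p1=1, p2=4, p3=6, p4=4, p5=0) → (p0=0, p1=1, p2=5, p3=8, p4=7, p5=0)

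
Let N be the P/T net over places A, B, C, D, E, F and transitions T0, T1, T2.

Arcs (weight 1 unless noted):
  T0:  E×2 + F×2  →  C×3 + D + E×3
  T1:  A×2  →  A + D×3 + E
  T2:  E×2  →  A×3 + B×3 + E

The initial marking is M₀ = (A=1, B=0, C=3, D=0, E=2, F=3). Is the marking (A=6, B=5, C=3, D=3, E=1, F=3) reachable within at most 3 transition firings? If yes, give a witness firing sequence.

NO — not reachable within 3 firings

depth 0: 1 marking
depth 1: 3 markings reached so far
depth 2: 5 markings reached so far
depth 3: 9 markings reached so far
target is not among the 9 markings reachable within 3 steps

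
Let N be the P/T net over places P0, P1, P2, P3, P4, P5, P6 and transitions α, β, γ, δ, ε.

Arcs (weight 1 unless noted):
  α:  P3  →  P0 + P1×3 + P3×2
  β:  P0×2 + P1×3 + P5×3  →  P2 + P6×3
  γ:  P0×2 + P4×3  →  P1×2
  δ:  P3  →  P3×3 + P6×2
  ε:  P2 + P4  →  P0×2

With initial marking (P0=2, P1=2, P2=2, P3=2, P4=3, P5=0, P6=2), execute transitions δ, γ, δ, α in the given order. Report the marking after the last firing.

step 1: fire δ:  (P0=2, P1=2, P2=2, P3=2, P4=3, P5=0, P6=2) → (P0=2, P1=2, P2=2, P3=4, P4=3, P5=0, P6=4)
step 2: fire γ:  (P0=2, P1=2, P2=2, P3=4, P4=3, P5=0, P6=4) → (P0=0, P1=4, P2=2, P3=4, P4=0, P5=0, P6=4)
step 3: fire δ:  (P0=0, P1=4, P2=2, P3=4, P4=0, P5=0, P6=4) → (P0=0, P1=4, P2=2, P3=6, P4=0, P5=0, P6=6)
step 4: fire α:  (P0=0, P1=4, P2=2, P3=6, P4=0, P5=0, P6=6) → (P0=1, P1=7, P2=2, P3=7, P4=0, P5=0, P6=6)

(P0=1, P1=7, P2=2, P3=7, P4=0, P5=0, P6=6)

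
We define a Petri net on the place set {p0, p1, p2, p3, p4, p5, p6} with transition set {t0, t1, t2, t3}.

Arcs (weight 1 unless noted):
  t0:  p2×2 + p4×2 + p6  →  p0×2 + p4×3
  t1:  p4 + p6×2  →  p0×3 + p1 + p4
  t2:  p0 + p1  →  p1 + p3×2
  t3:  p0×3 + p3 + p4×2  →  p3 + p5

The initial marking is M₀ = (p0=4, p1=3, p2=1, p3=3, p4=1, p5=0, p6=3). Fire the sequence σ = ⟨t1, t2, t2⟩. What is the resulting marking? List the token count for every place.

step 1: fire t1:  (p0=4, p1=3, p2=1, p3=3, p4=1, p5=0, p6=3) → (p0=7, p1=4, p2=1, p3=3, p4=1, p5=0, p6=1)
step 2: fire t2:  (p0=7, p1=4, p2=1, p3=3, p4=1, p5=0, p6=1) → (p0=6, p1=4, p2=1, p3=5, p4=1, p5=0, p6=1)
step 3: fire t2:  (p0=6, p1=4, p2=1, p3=5, p4=1, p5=0, p6=1) → (p0=5, p1=4, p2=1, p3=7, p4=1, p5=0, p6=1)

(p0=5, p1=4, p2=1, p3=7, p4=1, p5=0, p6=1)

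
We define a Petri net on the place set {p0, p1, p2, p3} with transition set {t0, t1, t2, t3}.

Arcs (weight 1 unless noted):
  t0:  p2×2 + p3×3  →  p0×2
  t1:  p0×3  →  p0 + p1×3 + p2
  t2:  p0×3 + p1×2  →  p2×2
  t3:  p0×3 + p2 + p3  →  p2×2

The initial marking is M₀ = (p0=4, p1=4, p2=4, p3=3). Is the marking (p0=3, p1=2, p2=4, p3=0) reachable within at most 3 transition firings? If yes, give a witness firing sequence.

YES — reachable via ⟨t0, t2⟩ (2 firings)

step 1: fire t0:  (p0=4, p1=4, p2=4, p3=3) → (p0=6, p1=4, p2=2, p3=0)
step 2: fire t2:  (p0=6, p1=4, p2=2, p3=0) → (p0=3, p1=2, p2=4, p3=0)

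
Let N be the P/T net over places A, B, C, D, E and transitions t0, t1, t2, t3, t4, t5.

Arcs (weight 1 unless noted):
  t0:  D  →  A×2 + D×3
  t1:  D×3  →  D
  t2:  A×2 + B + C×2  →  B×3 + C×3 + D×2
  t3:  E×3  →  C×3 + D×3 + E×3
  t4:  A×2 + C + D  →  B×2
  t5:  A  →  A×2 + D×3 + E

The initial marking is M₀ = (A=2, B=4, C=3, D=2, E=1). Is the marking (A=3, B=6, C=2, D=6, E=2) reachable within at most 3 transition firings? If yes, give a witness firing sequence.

YES — reachable via ⟨t0, t4, t5⟩ (3 firings)

step 1: fire t0:  (A=2, B=4, C=3, D=2, E=1) → (A=4, B=4, C=3, D=4, E=1)
step 2: fire t4:  (A=4, B=4, C=3, D=4, E=1) → (A=2, B=6, C=2, D=3, E=1)
step 3: fire t5:  (A=2, B=6, C=2, D=3, E=1) → (A=3, B=6, C=2, D=6, E=2)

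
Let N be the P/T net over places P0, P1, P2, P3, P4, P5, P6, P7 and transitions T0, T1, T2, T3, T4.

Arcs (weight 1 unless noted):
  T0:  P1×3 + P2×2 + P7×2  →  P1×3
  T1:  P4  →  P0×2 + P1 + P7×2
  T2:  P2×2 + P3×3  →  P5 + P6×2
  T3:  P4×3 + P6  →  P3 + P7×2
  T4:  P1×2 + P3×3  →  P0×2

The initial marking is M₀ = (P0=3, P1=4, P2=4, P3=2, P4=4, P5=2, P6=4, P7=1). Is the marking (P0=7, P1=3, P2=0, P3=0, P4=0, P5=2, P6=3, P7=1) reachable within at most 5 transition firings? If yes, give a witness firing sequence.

step 1: fire T1:  (P0=3, P1=4, P2=4, P3=2, P4=4, P5=2, P6=4, P7=1) → (P0=5, P1=5, P2=4, P3=2, P4=3, P5=2, P6=4, P7=3)
step 2: fire T0:  (P0=5, P1=5, P2=4, P3=2, P4=3, P5=2, P6=4, P7=3) → (P0=5, P1=5, P2=2, P3=2, P4=3, P5=2, P6=4, P7=1)
step 3: fire T3:  (P0=5, P1=5, P2=2, P3=2, P4=3, P5=2, P6=4, P7=1) → (P0=5, P1=5, P2=2, P3=3, P4=0, P5=2, P6=3, P7=3)
step 4: fire T0:  (P0=5, P1=5, P2=2, P3=3, P4=0, P5=2, P6=3, P7=3) → (P0=5, P1=5, P2=0, P3=3, P4=0, P5=2, P6=3, P7=1)
step 5: fire T4:  (P0=5, P1=5, P2=0, P3=3, P4=0, P5=2, P6=3, P7=1) → (P0=7, P1=3, P2=0, P3=0, P4=0, P5=2, P6=3, P7=1)

YES — reachable via ⟨T1, T0, T3, T0, T4⟩ (5 firings)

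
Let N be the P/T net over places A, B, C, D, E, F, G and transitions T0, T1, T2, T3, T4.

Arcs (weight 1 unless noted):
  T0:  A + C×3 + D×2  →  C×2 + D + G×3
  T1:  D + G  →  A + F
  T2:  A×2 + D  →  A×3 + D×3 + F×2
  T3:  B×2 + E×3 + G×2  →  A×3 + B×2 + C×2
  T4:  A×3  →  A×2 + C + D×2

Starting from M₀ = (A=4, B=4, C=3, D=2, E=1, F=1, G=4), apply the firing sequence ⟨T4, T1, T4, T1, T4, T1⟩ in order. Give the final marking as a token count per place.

step 1: fire T4:  (A=4, B=4, C=3, D=2, E=1, F=1, G=4) → (A=3, B=4, C=4, D=4, E=1, F=1, G=4)
step 2: fire T1:  (A=3, B=4, C=4, D=4, E=1, F=1, G=4) → (A=4, B=4, C=4, D=3, E=1, F=2, G=3)
step 3: fire T4:  (A=4, B=4, C=4, D=3, E=1, F=2, G=3) → (A=3, B=4, C=5, D=5, E=1, F=2, G=3)
step 4: fire T1:  (A=3, B=4, C=5, D=5, E=1, F=2, G=3) → (A=4, B=4, C=5, D=4, E=1, F=3, G=2)
step 5: fire T4:  (A=4, B=4, C=5, D=4, E=1, F=3, G=2) → (A=3, B=4, C=6, D=6, E=1, F=3, G=2)
step 6: fire T1:  (A=3, B=4, C=6, D=6, E=1, F=3, G=2) → (A=4, B=4, C=6, D=5, E=1, F=4, G=1)

(A=4, B=4, C=6, D=5, E=1, F=4, G=1)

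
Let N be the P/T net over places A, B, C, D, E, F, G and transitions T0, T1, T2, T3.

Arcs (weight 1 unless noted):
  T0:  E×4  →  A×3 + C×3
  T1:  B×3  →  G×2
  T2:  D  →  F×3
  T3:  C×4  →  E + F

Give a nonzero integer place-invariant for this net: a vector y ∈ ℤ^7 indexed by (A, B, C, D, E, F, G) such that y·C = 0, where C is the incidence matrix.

Incidence matrix C (rows=places, cols=transitions):
       T0   T1   T2   T3
    A   3    0    0    0
    B   0   -3    0    0
    C   3    0    0   -4
    D   0    0   -1    0
    E  -4    0    0    1
    F   0    0    3    1
    G   0    2    0    0

Candidate y = [13, 0, 3, 0, 12, 0, 0]; check y·C column-wise:
  col T0: 13·3 + 3·3 + 12·-4 = 0
  col T1: 13·0 + 0·-3 + 3·0 + 12·0 + 0·2 = 0
  col T2: 13·0 + 3·0 + 0·-1 + 12·0 + 0·3 = 0
  col T3: 13·0 + 3·-4 + 12·1 + 0·1 = 0

y = (A:13, B:0, C:3, D:0, E:12, F:0, G:0)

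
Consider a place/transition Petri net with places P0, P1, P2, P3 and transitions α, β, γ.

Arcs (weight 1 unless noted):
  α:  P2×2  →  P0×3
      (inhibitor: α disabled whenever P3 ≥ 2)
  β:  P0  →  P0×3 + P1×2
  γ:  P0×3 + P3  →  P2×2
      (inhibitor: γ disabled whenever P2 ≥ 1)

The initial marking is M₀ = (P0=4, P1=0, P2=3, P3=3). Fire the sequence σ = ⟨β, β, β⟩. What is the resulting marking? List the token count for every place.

step 1: fire β:  (P0=4, P1=0, P2=3, P3=3) → (P0=6, P1=2, P2=3, P3=3)
step 2: fire β:  (P0=6, P1=2, P2=3, P3=3) → (P0=8, P1=4, P2=3, P3=3)
step 3: fire β:  (P0=8, P1=4, P2=3, P3=3) → (P0=10, P1=6, P2=3, P3=3)

(P0=10, P1=6, P2=3, P3=3)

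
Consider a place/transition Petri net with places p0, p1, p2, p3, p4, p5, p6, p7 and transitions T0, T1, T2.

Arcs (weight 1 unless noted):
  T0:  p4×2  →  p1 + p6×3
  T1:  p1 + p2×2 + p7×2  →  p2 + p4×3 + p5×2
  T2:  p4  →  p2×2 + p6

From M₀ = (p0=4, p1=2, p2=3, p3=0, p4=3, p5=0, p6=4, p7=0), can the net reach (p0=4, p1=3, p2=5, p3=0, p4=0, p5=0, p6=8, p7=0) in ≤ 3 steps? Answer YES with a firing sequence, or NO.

YES — reachable via ⟨T0, T2⟩ (2 firings)

step 1: fire T0:  (p0=4, p1=2, p2=3, p3=0, p4=3, p5=0, p6=4, p7=0) → (p0=4, p1=3, p2=3, p3=0, p4=1, p5=0, p6=7, p7=0)
step 2: fire T2:  (p0=4, p1=3, p2=3, p3=0, p4=1, p5=0, p6=7, p7=0) → (p0=4, p1=3, p2=5, p3=0, p4=0, p5=0, p6=8, p7=0)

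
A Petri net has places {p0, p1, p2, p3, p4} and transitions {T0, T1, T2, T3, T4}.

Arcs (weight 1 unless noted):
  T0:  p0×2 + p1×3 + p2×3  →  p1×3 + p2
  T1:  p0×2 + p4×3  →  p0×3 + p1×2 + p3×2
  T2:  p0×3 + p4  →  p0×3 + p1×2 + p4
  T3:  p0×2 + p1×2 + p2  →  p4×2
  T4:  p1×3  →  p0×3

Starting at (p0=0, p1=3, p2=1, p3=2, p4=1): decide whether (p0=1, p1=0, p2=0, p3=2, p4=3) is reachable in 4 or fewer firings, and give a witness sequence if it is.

YES — reachable via ⟨T4, T2, T3⟩ (3 firings)

step 1: fire T4:  (p0=0, p1=3, p2=1, p3=2, p4=1) → (p0=3, p1=0, p2=1, p3=2, p4=1)
step 2: fire T2:  (p0=3, p1=0, p2=1, p3=2, p4=1) → (p0=3, p1=2, p2=1, p3=2, p4=1)
step 3: fire T3:  (p0=3, p1=2, p2=1, p3=2, p4=1) → (p0=1, p1=0, p2=0, p3=2, p4=3)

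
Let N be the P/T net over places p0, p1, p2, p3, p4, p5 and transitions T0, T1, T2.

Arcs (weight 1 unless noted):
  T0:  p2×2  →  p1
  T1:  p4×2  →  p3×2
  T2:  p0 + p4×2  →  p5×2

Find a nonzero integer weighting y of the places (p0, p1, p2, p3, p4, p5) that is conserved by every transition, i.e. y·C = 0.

y = (p0:0, p1:2, p2:1, p3:0, p4:0, p5:0)

Incidence matrix C (rows=places, cols=transitions):
       T0   T1   T2
   p0   0    0   -1
   p1   1    0    0
   p2  -2    0    0
   p3   0    2    0
   p4   0   -2   -2
   p5   0    0    2

Candidate y = [0, 2, 1, 0, 0, 0]; check y·C column-wise:
  col T0: 2·1 + 1·-2 = 0
  col T1: 2·0 + 1·0 + 0·2 + 0·-2 = 0
  col T2: 0·-1 + 2·0 + 1·0 + 0·-2 + 0·2 = 0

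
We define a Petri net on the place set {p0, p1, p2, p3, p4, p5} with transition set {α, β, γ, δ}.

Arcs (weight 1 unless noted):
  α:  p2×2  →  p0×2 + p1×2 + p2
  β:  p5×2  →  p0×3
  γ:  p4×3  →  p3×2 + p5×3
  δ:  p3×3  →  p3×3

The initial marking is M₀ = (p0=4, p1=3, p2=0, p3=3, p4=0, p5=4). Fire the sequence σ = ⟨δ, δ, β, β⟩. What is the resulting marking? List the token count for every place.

(p0=10, p1=3, p2=0, p3=3, p4=0, p5=0)

step 1: fire δ:  (p0=4, p1=3, p2=0, p3=3, p4=0, p5=4) → (p0=4, p1=3, p2=0, p3=3, p4=0, p5=4)
step 2: fire δ:  (p0=4, p1=3, p2=0, p3=3, p4=0, p5=4) → (p0=4, p1=3, p2=0, p3=3, p4=0, p5=4)
step 3: fire β:  (p0=4, p1=3, p2=0, p3=3, p4=0, p5=4) → (p0=7, p1=3, p2=0, p3=3, p4=0, p5=2)
step 4: fire β:  (p0=7, p1=3, p2=0, p3=3, p4=0, p5=2) → (p0=10, p1=3, p2=0, p3=3, p4=0, p5=0)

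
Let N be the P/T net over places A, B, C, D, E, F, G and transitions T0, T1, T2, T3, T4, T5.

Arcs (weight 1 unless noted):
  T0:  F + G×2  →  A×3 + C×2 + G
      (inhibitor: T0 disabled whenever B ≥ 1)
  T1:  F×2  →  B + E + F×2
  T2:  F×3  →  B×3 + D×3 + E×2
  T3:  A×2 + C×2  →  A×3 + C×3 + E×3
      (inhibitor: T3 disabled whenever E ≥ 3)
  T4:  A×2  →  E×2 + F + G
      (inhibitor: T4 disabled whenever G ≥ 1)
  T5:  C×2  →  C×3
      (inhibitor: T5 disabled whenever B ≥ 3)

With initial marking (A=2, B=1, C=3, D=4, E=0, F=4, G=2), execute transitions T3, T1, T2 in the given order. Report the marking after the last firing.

step 1: fire T3:  (A=2, B=1, C=3, D=4, E=0, F=4, G=2) → (A=3, B=1, C=4, D=4, E=3, F=4, G=2)
step 2: fire T1:  (A=3, B=1, C=4, D=4, E=3, F=4, G=2) → (A=3, B=2, C=4, D=4, E=4, F=4, G=2)
step 3: fire T2:  (A=3, B=2, C=4, D=4, E=4, F=4, G=2) → (A=3, B=5, C=4, D=7, E=6, F=1, G=2)

(A=3, B=5, C=4, D=7, E=6, F=1, G=2)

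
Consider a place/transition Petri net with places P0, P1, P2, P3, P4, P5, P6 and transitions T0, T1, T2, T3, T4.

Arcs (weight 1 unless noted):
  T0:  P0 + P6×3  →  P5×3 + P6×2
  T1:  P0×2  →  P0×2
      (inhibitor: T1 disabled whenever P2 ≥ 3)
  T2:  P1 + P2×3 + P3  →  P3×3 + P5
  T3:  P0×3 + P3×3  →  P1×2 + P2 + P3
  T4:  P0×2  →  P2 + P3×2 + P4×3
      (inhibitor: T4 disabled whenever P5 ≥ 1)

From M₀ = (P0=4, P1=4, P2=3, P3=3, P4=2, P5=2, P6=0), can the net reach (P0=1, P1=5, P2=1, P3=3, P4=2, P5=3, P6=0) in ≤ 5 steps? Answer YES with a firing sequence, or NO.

step 1: fire T2:  (P0=4, P1=4, P2=3, P3=3, P4=2, P5=2, P6=0) → (P0=4, P1=3, P2=0, P3=5, P4=2, P5=3, P6=0)
step 2: fire T3:  (P0=4, P1=3, P2=0, P3=5, P4=2, P5=3, P6=0) → (P0=1, P1=5, P2=1, P3=3, P4=2, P5=3, P6=0)

YES — reachable via ⟨T2, T3⟩ (2 firings)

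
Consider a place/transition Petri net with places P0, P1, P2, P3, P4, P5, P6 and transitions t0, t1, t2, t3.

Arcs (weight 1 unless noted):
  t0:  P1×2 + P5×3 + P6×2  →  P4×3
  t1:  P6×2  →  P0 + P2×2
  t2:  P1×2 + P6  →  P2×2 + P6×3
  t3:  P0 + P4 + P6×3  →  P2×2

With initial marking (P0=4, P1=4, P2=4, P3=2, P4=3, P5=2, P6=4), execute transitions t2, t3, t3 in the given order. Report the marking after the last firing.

(P0=2, P1=2, P2=10, P3=2, P4=1, P5=2, P6=0)

step 1: fire t2:  (P0=4, P1=4, P2=4, P3=2, P4=3, P5=2, P6=4) → (P0=4, P1=2, P2=6, P3=2, P4=3, P5=2, P6=6)
step 2: fire t3:  (P0=4, P1=2, P2=6, P3=2, P4=3, P5=2, P6=6) → (P0=3, P1=2, P2=8, P3=2, P4=2, P5=2, P6=3)
step 3: fire t3:  (P0=3, P1=2, P2=8, P3=2, P4=2, P5=2, P6=3) → (P0=2, P1=2, P2=10, P3=2, P4=1, P5=2, P6=0)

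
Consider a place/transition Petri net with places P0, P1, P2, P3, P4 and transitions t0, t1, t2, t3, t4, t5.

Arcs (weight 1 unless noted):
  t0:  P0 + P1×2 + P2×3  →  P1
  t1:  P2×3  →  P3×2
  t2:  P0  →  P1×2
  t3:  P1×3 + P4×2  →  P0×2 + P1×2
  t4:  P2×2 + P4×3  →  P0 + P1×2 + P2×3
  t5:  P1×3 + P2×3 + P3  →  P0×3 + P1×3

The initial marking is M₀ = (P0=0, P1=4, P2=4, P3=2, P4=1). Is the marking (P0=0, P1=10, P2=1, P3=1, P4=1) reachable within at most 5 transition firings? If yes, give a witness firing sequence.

YES — reachable via ⟨t5, t2, t2, t2⟩ (4 firings)

step 1: fire t5:  (P0=0, P1=4, P2=4, P3=2, P4=1) → (P0=3, P1=4, P2=1, P3=1, P4=1)
step 2: fire t2:  (P0=3, P1=4, P2=1, P3=1, P4=1) → (P0=2, P1=6, P2=1, P3=1, P4=1)
step 3: fire t2:  (P0=2, P1=6, P2=1, P3=1, P4=1) → (P0=1, P1=8, P2=1, P3=1, P4=1)
step 4: fire t2:  (P0=1, P1=8, P2=1, P3=1, P4=1) → (P0=0, P1=10, P2=1, P3=1, P4=1)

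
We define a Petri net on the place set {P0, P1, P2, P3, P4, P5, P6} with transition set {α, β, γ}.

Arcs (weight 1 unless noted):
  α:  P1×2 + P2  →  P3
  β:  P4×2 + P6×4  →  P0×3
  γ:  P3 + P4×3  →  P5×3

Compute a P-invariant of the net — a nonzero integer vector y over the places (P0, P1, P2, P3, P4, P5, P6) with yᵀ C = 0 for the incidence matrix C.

Incidence matrix C (rows=places, cols=transitions):
        α    β    γ
   P0   0    3    0
   P1  -2    0    0
   P2  -1    0    0
   P3   1    0   -1
   P4   0   -2   -3
   P5   0    0    3
   P6   0   -4    0

Candidate y = [0, 1, -2, 0, 0, 0, 0]; check y·C column-wise:
  col α: 1·-2 + -2·-1 + 0·1 = 0
  col β: 0·3 + 1·0 + -2·0 + 0·-2 + 0·-4 = 0
  col γ: 1·0 + -2·0 + 0·-1 + 0·-3 + 0·3 = 0

y = (P0:0, P1:1, P2:-2, P3:0, P4:0, P5:0, P6:0)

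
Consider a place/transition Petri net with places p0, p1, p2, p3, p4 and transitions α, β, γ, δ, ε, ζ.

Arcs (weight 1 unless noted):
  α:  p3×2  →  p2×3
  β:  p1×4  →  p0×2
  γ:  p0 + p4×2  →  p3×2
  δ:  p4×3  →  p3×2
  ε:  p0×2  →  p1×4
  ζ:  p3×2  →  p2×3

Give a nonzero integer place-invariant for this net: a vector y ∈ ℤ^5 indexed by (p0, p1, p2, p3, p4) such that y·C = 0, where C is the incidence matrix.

Incidence matrix C (rows=places, cols=transitions):
        α    β    γ    δ    ε    ζ
   p0   0    2   -1    0   -2    0
   p1   0   -4    0    0    4    0
   p2   3    0    0    0    0    3
   p3  -2    0    2    2    0   -2
   p4   0    0   -2   -3    0    0

Candidate y = [2, 1, 2, 3, 2]; check y·C column-wise:
  col α: 2·0 + 1·0 + 2·3 + 3·-2 + 2·0 = 0
  col β: 2·2 + 1·-4 + 2·0 + 3·0 + 2·0 = 0
  col γ: 2·-1 + 1·0 + 2·0 + 3·2 + 2·-2 = 0
  col δ: 2·0 + 1·0 + 2·0 + 3·2 + 2·-3 = 0
  col ε: 2·-2 + 1·4 + 2·0 + 3·0 + 2·0 = 0
  col ζ: 2·0 + 1·0 + 2·3 + 3·-2 + 2·0 = 0

y = (p0:2, p1:1, p2:2, p3:3, p4:2)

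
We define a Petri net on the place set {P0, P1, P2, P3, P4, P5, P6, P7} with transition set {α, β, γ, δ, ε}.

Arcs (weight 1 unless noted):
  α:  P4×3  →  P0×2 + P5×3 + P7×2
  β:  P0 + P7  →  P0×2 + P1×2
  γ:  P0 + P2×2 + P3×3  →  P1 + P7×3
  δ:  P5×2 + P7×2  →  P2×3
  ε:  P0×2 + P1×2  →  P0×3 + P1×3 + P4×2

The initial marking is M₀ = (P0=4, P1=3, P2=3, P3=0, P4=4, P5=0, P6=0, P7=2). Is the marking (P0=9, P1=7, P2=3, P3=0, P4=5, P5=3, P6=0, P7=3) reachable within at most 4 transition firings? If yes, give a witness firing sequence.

YES — reachable via ⟨α, β, ε, ε⟩ (4 firings)

step 1: fire α:  (P0=4, P1=3, P2=3, P3=0, P4=4, P5=0, P6=0, P7=2) → (P0=6, P1=3, P2=3, P3=0, P4=1, P5=3, P6=0, P7=4)
step 2: fire β:  (P0=6, P1=3, P2=3, P3=0, P4=1, P5=3, P6=0, P7=4) → (P0=7, P1=5, P2=3, P3=0, P4=1, P5=3, P6=0, P7=3)
step 3: fire ε:  (P0=7, P1=5, P2=3, P3=0, P4=1, P5=3, P6=0, P7=3) → (P0=8, P1=6, P2=3, P3=0, P4=3, P5=3, P6=0, P7=3)
step 4: fire ε:  (P0=8, P1=6, P2=3, P3=0, P4=3, P5=3, P6=0, P7=3) → (P0=9, P1=7, P2=3, P3=0, P4=5, P5=3, P6=0, P7=3)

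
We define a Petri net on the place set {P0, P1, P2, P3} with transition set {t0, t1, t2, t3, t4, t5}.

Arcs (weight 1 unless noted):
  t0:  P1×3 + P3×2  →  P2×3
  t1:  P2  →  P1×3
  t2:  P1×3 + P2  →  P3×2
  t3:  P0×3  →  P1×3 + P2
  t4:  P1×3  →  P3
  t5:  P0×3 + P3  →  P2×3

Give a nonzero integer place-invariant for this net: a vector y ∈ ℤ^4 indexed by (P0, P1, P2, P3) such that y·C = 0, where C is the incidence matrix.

y = (P0:2, P1:1, P2:3, P3:3)

Incidence matrix C (rows=places, cols=transitions):
       t0   t1   t2   t3   t4   t5
   P0   0    0    0   -3    0   -3
   P1  -3    3   -3    3   -3    0
   P2   3   -1   -1    1    0    3
   P3  -2    0    2    0    1   -1

Candidate y = [2, 1, 3, 3]; check y·C column-wise:
  col t0: 2·0 + 1·-3 + 3·3 + 3·-2 = 0
  col t1: 2·0 + 1·3 + 3·-1 + 3·0 = 0
  col t2: 2·0 + 1·-3 + 3·-1 + 3·2 = 0
  col t3: 2·-3 + 1·3 + 3·1 + 3·0 = 0
  col t4: 2·0 + 1·-3 + 3·0 + 3·1 = 0
  col t5: 2·-3 + 1·0 + 3·3 + 3·-1 = 0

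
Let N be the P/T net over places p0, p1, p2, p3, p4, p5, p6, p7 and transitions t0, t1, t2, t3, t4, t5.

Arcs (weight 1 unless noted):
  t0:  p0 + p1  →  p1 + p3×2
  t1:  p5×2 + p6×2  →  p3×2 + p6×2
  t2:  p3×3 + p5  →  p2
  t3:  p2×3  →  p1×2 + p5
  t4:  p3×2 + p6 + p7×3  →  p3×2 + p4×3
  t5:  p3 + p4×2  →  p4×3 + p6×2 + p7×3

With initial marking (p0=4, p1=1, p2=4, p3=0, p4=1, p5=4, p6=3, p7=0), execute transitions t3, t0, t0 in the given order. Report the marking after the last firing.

step 1: fire t3:  (p0=4, p1=1, p2=4, p3=0, p4=1, p5=4, p6=3, p7=0) → (p0=4, p1=3, p2=1, p3=0, p4=1, p5=5, p6=3, p7=0)
step 2: fire t0:  (p0=4, p1=3, p2=1, p3=0, p4=1, p5=5, p6=3, p7=0) → (p0=3, p1=3, p2=1, p3=2, p4=1, p5=5, p6=3, p7=0)
step 3: fire t0:  (p0=3, p1=3, p2=1, p3=2, p4=1, p5=5, p6=3, p7=0) → (p0=2, p1=3, p2=1, p3=4, p4=1, p5=5, p6=3, p7=0)

(p0=2, p1=3, p2=1, p3=4, p4=1, p5=5, p6=3, p7=0)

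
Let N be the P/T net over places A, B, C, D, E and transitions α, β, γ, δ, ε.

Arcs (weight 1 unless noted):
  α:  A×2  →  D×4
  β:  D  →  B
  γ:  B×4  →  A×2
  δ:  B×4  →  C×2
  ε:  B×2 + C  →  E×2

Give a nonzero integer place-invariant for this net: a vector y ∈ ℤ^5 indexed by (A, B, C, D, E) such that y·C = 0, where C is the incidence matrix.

Incidence matrix C (rows=places, cols=transitions):
        α    β    γ    δ    ε
    A  -2    0    2    0    0
    B   0    1   -4   -4   -2
    C   0    0    0    2   -1
    D   4   -1    0    0    0
    E   0    0    0    0    2

Candidate y = [2, 1, 2, 1, 2]; check y·C column-wise:
  col α: 2·-2 + 1·0 + 2·0 + 1·4 + 2·0 = 0
  col β: 2·0 + 1·1 + 2·0 + 1·-1 + 2·0 = 0
  col γ: 2·2 + 1·-4 + 2·0 + 1·0 + 2·0 = 0
  col δ: 2·0 + 1·-4 + 2·2 + 1·0 + 2·0 = 0
  col ε: 2·0 + 1·-2 + 2·-1 + 1·0 + 2·2 = 0

y = (A:2, B:1, C:2, D:1, E:2)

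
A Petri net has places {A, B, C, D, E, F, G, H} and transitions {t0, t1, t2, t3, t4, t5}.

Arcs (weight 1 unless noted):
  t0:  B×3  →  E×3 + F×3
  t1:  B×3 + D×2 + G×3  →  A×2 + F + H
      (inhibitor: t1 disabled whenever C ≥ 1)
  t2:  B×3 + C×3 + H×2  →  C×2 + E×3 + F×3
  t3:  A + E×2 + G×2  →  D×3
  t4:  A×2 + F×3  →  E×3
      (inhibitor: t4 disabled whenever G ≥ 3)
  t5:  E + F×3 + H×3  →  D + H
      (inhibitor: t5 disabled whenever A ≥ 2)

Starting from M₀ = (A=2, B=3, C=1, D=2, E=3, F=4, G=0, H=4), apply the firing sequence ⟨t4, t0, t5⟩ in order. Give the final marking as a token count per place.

step 1: fire t4:  (A=2, B=3, C=1, D=2, E=3, F=4, G=0, H=4) → (A=0, B=3, C=1, D=2, E=6, F=1, G=0, H=4)
step 2: fire t0:  (A=0, B=3, C=1, D=2, E=6, F=1, G=0, H=4) → (A=0, B=0, C=1, D=2, E=9, F=4, G=0, H=4)
step 3: fire t5:  (A=0, B=0, C=1, D=2, E=9, F=4, G=0, H=4) → (A=0, B=0, C=1, D=3, E=8, F=1, G=0, H=2)

(A=0, B=0, C=1, D=3, E=8, F=1, G=0, H=2)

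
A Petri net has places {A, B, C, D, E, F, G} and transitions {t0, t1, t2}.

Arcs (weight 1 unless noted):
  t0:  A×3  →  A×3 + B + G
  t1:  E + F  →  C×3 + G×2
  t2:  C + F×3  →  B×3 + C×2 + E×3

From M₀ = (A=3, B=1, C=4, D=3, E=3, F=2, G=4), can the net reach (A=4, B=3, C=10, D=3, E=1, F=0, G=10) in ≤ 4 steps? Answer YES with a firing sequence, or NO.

depth 0: 1 marking
depth 1: 3 markings reached so far
depth 2: 6 markings reached so far
depth 3: 9 markings reached so far
depth 4: 12 markings reached so far
target is not among the 12 markings reachable within 4 steps

NO — not reachable within 4 firings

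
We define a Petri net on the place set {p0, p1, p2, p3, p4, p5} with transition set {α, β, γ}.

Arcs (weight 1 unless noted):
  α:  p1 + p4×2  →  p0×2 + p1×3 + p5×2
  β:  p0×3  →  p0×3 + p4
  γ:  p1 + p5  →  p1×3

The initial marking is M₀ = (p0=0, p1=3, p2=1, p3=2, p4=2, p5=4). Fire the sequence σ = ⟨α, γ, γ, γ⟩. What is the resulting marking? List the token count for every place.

(p0=2, p1=11, p2=1, p3=2, p4=0, p5=3)

step 1: fire α:  (p0=0, p1=3, p2=1, p3=2, p4=2, p5=4) → (p0=2, p1=5, p2=1, p3=2, p4=0, p5=6)
step 2: fire γ:  (p0=2, p1=5, p2=1, p3=2, p4=0, p5=6) → (p0=2, p1=7, p2=1, p3=2, p4=0, p5=5)
step 3: fire γ:  (p0=2, p1=7, p2=1, p3=2, p4=0, p5=5) → (p0=2, p1=9, p2=1, p3=2, p4=0, p5=4)
step 4: fire γ:  (p0=2, p1=9, p2=1, p3=2, p4=0, p5=4) → (p0=2, p1=11, p2=1, p3=2, p4=0, p5=3)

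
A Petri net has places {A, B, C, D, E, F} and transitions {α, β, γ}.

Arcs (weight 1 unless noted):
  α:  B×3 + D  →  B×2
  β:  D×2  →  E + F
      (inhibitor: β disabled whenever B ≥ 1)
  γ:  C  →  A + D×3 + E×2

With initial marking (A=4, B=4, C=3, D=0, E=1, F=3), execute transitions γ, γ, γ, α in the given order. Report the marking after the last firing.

(A=7, B=3, C=0, D=8, E=7, F=3)

step 1: fire γ:  (A=4, B=4, C=3, D=0, E=1, F=3) → (A=5, B=4, C=2, D=3, E=3, F=3)
step 2: fire γ:  (A=5, B=4, C=2, D=3, E=3, F=3) → (A=6, B=4, C=1, D=6, E=5, F=3)
step 3: fire γ:  (A=6, B=4, C=1, D=6, E=5, F=3) → (A=7, B=4, C=0, D=9, E=7, F=3)
step 4: fire α:  (A=7, B=4, C=0, D=9, E=7, F=3) → (A=7, B=3, C=0, D=8, E=7, F=3)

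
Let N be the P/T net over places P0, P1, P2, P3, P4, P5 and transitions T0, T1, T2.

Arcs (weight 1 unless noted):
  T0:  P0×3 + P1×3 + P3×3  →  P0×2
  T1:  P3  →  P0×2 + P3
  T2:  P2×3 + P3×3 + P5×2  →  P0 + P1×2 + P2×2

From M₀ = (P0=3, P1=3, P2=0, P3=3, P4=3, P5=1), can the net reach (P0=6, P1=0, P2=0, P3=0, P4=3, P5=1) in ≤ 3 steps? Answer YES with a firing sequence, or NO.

step 1: fire T1:  (P0=3, P1=3, P2=0, P3=3, P4=3, P5=1) → (P0=5, P1=3, P2=0, P3=3, P4=3, P5=1)
step 2: fire T1:  (P0=5, P1=3, P2=0, P3=3, P4=3, P5=1) → (P0=7, P1=3, P2=0, P3=3, P4=3, P5=1)
step 3: fire T0:  (P0=7, P1=3, P2=0, P3=3, P4=3, P5=1) → (P0=6, P1=0, P2=0, P3=0, P4=3, P5=1)

YES — reachable via ⟨T1, T1, T0⟩ (3 firings)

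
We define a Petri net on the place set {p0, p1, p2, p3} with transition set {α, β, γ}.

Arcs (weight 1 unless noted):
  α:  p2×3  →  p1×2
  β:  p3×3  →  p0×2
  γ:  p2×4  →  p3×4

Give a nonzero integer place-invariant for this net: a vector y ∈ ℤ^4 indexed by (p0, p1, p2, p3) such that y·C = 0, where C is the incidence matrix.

Incidence matrix C (rows=places, cols=transitions):
        α    β    γ
   p0   0    2    0
   p1   2    0    0
   p2  -3    0   -4
   p3   0   -3    4

Candidate y = [3, 3, 2, 2]; check y·C column-wise:
  col α: 3·0 + 3·2 + 2·-3 + 2·0 = 0
  col β: 3·2 + 3·0 + 2·0 + 2·-3 = 0
  col γ: 3·0 + 3·0 + 2·-4 + 2·4 = 0

y = (p0:3, p1:3, p2:2, p3:2)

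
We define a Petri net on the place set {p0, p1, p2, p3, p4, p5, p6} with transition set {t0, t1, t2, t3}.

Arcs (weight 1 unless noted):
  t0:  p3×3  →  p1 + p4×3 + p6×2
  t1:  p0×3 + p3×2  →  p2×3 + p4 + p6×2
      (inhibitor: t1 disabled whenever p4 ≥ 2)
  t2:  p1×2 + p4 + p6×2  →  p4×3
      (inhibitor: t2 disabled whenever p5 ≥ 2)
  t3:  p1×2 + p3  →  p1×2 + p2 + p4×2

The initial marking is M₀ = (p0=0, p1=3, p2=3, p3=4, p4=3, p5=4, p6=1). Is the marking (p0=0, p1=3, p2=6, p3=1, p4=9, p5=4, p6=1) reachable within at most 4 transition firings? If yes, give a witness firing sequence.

step 1: fire t3:  (p0=0, p1=3, p2=3, p3=4, p4=3, p5=4, p6=1) → (p0=0, p1=3, p2=4, p3=3, p4=5, p5=4, p6=1)
step 2: fire t3:  (p0=0, p1=3, p2=4, p3=3, p4=5, p5=4, p6=1) → (p0=0, p1=3, p2=5, p3=2, p4=7, p5=4, p6=1)
step 3: fire t3:  (p0=0, p1=3, p2=5, p3=2, p4=7, p5=4, p6=1) → (p0=0, p1=3, p2=6, p3=1, p4=9, p5=4, p6=1)

YES — reachable via ⟨t3, t3, t3⟩ (3 firings)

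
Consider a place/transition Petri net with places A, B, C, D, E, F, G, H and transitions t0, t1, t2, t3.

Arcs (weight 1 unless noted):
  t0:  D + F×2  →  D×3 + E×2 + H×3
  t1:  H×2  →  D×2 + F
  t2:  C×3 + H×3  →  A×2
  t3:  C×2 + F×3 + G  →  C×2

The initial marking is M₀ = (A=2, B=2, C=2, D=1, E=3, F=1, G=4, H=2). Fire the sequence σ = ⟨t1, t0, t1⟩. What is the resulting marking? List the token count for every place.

(A=2, B=2, C=2, D=7, E=5, F=1, G=4, H=1)

step 1: fire t1:  (A=2, B=2, C=2, D=1, E=3, F=1, G=4, H=2) → (A=2, B=2, C=2, D=3, E=3, F=2, G=4, H=0)
step 2: fire t0:  (A=2, B=2, C=2, D=3, E=3, F=2, G=4, H=0) → (A=2, B=2, C=2, D=5, E=5, F=0, G=4, H=3)
step 3: fire t1:  (A=2, B=2, C=2, D=5, E=5, F=0, G=4, H=3) → (A=2, B=2, C=2, D=7, E=5, F=1, G=4, H=1)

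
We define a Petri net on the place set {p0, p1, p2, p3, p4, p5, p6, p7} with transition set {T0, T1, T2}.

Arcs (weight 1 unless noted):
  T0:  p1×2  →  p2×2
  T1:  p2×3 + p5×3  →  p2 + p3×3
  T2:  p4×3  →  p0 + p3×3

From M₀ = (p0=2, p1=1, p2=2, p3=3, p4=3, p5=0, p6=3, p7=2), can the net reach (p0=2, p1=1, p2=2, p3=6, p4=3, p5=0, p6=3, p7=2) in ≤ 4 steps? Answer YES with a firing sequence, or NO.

depth 0: 1 marking
depth 1: 2 markings reached so far
depth 2: 2 markings reached so far
(frontier empty at depth 2; search complete)
target is not among the 2 markings reachable within 4 steps

NO — not reachable within 4 firings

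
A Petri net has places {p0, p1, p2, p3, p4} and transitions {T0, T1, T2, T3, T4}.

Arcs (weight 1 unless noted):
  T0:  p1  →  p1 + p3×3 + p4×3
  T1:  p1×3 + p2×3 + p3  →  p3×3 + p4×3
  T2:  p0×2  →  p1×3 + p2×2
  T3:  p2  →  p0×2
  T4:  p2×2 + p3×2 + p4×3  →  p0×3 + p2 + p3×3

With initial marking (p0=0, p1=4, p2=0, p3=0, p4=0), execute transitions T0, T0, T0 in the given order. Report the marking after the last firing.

step 1: fire T0:  (p0=0, p1=4, p2=0, p3=0, p4=0) → (p0=0, p1=4, p2=0, p3=3, p4=3)
step 2: fire T0:  (p0=0, p1=4, p2=0, p3=3, p4=3) → (p0=0, p1=4, p2=0, p3=6, p4=6)
step 3: fire T0:  (p0=0, p1=4, p2=0, p3=6, p4=6) → (p0=0, p1=4, p2=0, p3=9, p4=9)

(p0=0, p1=4, p2=0, p3=9, p4=9)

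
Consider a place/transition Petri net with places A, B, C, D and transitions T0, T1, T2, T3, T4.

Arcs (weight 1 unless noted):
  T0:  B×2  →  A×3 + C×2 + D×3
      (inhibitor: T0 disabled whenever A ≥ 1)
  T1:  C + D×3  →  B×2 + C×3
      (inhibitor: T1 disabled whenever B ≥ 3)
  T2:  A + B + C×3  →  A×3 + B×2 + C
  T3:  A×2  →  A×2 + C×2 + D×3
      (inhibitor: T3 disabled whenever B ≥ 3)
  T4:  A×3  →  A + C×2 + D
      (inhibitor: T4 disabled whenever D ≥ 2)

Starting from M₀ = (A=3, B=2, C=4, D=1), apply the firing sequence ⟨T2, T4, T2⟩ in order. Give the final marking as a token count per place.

step 1: fire T2:  (A=3, B=2, C=4, D=1) → (A=5, B=3, C=2, D=1)
step 2: fire T4:  (A=5, B=3, C=2, D=1) → (A=3, B=3, C=4, D=2)
step 3: fire T2:  (A=3, B=3, C=4, D=2) → (A=5, B=4, C=2, D=2)

(A=5, B=4, C=2, D=2)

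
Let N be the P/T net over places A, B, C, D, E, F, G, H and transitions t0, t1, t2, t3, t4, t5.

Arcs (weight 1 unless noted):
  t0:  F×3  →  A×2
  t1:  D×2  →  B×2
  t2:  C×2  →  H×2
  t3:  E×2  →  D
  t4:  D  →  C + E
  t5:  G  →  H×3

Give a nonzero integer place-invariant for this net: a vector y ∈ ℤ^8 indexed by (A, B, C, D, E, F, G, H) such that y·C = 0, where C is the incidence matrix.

Incidence matrix C (rows=places, cols=transitions):
       t0   t1   t2   t3   t4   t5
    A   2    0    0    0    0    0
    B   0    2    0    0    0    0
    C   0    0   -2    0    1    0
    D   0   -2    0    1   -1    0
    E   0    0    0   -2    1    0
    F  -3    0    0    0    0    0
    G   0    0    0    0    0   -1
    H   0    0    2    0    0    3

Candidate y = [3, 0, 0, 0, 0, 2, 0, 0]; check y·C column-wise:
  col t0: 3·2 + 2·-3 = 0
  col t1: 3·0 + 0·2 + 0·-2 + 2·0 = 0
  col t2: 3·0 + 0·-2 + 2·0 + 0·2 = 0
  col t3: 3·0 + 0·1 + 0·-2 + 2·0 = 0
  col t4: 3·0 + 0·1 + 0·-1 + 0·1 + 2·0 = 0
  col t5: 3·0 + 2·0 + 0·-1 + 0·3 = 0

y = (A:3, B:0, C:0, D:0, E:0, F:2, G:0, H:0)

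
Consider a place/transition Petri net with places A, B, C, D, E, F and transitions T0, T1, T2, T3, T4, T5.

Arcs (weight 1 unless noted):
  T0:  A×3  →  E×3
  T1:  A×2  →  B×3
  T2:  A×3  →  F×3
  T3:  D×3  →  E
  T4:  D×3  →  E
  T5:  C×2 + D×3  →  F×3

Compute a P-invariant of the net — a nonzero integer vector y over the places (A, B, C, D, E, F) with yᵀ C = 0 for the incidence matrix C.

y = (A:3, B:2, C:3, D:1, E:3, F:3)

Incidence matrix C (rows=places, cols=transitions):
       T0   T1   T2   T3   T4   T5
    A  -3   -2   -3    0    0    0
    B   0    3    0    0    0    0
    C   0    0    0    0    0   -2
    D   0    0    0   -3   -3   -3
    E   3    0    0    1    1    0
    F   0    0    3    0    0    3

Candidate y = [3, 2, 3, 1, 3, 3]; check y·C column-wise:
  col T0: 3·-3 + 2·0 + 3·0 + 1·0 + 3·3 + 3·0 = 0
  col T1: 3·-2 + 2·3 + 3·0 + 1·0 + 3·0 + 3·0 = 0
  col T2: 3·-3 + 2·0 + 3·0 + 1·0 + 3·0 + 3·3 = 0
  col T3: 3·0 + 2·0 + 3·0 + 1·-3 + 3·1 + 3·0 = 0
  col T4: 3·0 + 2·0 + 3·0 + 1·-3 + 3·1 + 3·0 = 0
  col T5: 3·0 + 2·0 + 3·-2 + 1·-3 + 3·0 + 3·3 = 0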